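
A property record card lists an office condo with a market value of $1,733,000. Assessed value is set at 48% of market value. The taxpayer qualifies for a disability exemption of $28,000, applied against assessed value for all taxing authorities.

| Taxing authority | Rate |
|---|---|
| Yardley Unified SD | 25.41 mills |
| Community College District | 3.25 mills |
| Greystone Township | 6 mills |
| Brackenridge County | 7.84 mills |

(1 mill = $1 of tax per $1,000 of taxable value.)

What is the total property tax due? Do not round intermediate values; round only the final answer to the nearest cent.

$34,163.20

Assessed value = $1,733,000 × 0.48 = $831,840
Taxable value = $831,840 − $28,000 = $803,840
Yardley Unified SD: $803,840 × 0.02541 = $20,425.5744
Community College District: $803,840 × 0.00325 = $2,612.48
Greystone Township: $803,840 × 0.006 = $4,823.04
Brackenridge County: $803,840 × 0.00784 = $6,302.1056
Total = $20,425.5744 + $2,612.48 + $4,823.04 + $6,302.1056 = $34,163.2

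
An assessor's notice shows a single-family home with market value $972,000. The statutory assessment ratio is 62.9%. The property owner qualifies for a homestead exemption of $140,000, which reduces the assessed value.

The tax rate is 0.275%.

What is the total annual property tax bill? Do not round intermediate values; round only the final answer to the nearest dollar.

$1,296

Assessed value = $972,000 × 0.629 = $611,388
Taxable value = $611,388 − $140,000 = $471,388
Tax = $471,388 × 0.00275 = $1,296.317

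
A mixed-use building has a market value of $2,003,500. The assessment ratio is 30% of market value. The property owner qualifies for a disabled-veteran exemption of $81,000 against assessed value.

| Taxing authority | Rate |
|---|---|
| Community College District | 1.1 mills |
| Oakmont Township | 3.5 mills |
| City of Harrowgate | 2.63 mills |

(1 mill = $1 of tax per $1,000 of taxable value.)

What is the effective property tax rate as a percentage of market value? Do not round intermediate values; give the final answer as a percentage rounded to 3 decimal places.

0.188%

Assessed value = $2,003,500 × 0.3 = $601,050
Taxable value = $601,050 − $81,000 = $520,050
Community College District: $520,050 × 0.0011 = $572.055
Oakmont Township: $520,050 × 0.0035 = $1,820.175
City of Harrowgate: $520,050 × 0.00263 = $1,367.7315
Total tax = $3,759.9615
Effective rate = $3,759.9615 ÷ $2,003,500 = 0.188% of market value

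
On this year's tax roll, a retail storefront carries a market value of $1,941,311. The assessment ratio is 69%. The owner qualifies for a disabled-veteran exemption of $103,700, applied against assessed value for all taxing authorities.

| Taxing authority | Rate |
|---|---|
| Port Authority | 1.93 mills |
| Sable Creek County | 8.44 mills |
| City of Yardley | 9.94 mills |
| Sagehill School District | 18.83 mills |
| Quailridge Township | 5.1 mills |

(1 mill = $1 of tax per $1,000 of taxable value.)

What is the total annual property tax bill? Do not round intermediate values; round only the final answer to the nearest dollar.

$54,672

Assessed value = $1,941,311 × 0.69 = $1,339,504.59
Taxable value = $1,339,504.59 − $103,700 = $1,235,804.59
Port Authority: $1,235,804.59 × 0.00193 = $2,385.1028587
Sable Creek County: $1,235,804.59 × 0.00844 = $10,430.1907396
City of Yardley: $1,235,804.59 × 0.00994 = $12,283.8976246
Sagehill School District: $1,235,804.59 × 0.01883 = $23,270.2004297
Quailridge Township: $1,235,804.59 × 0.0051 = $6,302.603409
Total = $2,385.1028587 + $10,430.1907396 + $12,283.8976246 + $23,270.2004297 + $6,302.603409 = $54,671.9950616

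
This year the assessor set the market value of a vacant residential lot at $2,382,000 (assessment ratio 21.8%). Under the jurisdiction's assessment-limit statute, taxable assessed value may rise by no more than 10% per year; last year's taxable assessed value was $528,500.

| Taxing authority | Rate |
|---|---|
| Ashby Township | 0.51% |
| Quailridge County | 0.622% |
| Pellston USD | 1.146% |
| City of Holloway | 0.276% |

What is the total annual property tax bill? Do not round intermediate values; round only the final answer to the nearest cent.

Uncapped assessed value = $2,382,000 × 0.218 = $519,276
Cap limit = $528,500 × 1.1 = $581,350
Taxable assessed value = min($519,276, $581,350) = $519,276 (cap does not bind)
Ashby Township: $519,276 × 0.0051 = $2,648.3076
Quailridge County: $519,276 × 0.00622 = $3,229.89672
Pellston USD: $519,276 × 0.01146 = $5,950.90296
City of Holloway: $519,276 × 0.00276 = $1,433.20176
Total = $13,262.30904

$13,262.31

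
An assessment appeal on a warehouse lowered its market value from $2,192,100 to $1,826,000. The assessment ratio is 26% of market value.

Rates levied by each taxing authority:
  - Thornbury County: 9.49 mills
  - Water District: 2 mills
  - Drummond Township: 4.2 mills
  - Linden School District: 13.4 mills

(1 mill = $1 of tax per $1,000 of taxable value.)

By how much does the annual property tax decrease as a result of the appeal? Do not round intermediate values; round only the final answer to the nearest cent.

Old assessed value = $2,192,100 × 0.26 = $569,946
New assessed value = $1,826,000 × 0.26 = $474,760
Combined rate = 0.00949 + 0.002 + 0.0042 + 0.0134 = 0.02909
Old tax = $569,946 × 0.02909 = $16,579.72914
New tax = $474,760 × 0.02909 = $13,810.7684
Reduction = $16,579.72914 − $13,810.7684 = $2,768.96074

$2,768.96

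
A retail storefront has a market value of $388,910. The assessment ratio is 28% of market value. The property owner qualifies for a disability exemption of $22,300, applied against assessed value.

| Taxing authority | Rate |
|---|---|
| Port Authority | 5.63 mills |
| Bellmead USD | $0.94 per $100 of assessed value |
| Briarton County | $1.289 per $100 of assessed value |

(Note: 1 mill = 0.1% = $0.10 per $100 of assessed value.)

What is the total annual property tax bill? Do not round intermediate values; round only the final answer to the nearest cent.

Assessed value = $388,910 × 0.28 = $108,894.8
Taxable value = $108,894.8 − $22,300 = $86,594.8
Port Authority: $86,594.8 × 0.00563 = $487.528724
Bellmead USD: $86,594.8 × 0.0094 = $813.99112
Briarton County: $86,594.8 × 0.01289 = $1,116.206972
Total = $2,417.726816

$2,417.73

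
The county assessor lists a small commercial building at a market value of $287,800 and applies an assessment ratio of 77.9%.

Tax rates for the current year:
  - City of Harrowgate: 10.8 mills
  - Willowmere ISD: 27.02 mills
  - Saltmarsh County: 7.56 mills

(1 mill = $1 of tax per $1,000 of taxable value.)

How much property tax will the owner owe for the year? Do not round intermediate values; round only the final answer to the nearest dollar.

$10,174

Assessed value = $287,800 × 0.779 = $224,196.2
City of Harrowgate: $224,196.2 × 0.0108 = $2,421.31896
Willowmere ISD: $224,196.2 × 0.02702 = $6,057.781324
Saltmarsh County: $224,196.2 × 0.00756 = $1,694.923272
Total = $2,421.31896 + $6,057.781324 + $1,694.923272 = $10,174.023556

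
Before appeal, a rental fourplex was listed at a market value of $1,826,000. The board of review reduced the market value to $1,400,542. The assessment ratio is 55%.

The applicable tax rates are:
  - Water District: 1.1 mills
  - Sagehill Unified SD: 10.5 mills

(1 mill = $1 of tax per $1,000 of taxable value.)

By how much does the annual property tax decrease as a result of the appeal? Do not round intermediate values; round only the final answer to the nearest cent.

Old assessed value = $1,826,000 × 0.55 = $1,004,300
New assessed value = $1,400,542 × 0.55 = $770,298.1
Combined rate = 0.0011 + 0.0105 = 0.0116
Old tax = $1,004,300 × 0.0116 = $11,649.88
New tax = $770,298.1 × 0.0116 = $8,935.45796
Reduction = $11,649.88 − $8,935.45796 = $2,714.42204

$2,714.42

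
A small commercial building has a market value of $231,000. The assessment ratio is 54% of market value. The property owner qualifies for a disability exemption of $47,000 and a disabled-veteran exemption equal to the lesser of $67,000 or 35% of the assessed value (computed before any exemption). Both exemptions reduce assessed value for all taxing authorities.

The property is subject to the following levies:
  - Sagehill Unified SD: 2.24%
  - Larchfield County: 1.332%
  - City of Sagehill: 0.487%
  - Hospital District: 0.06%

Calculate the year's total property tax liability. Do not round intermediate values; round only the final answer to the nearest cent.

$1,403.80

Assessed value = $231,000 × 0.54 = $124,740
Disabled-veteran exemption = min($67,000, 35% × $124,740) = min($67,000, $43,659) = $43,659 (percentage binds)
Taxable value = $124,740 − $47,000 − $43,659 = $34,081
Sagehill Unified SD: $34,081 × 0.0224 = $763.4144
Larchfield County: $34,081 × 0.01332 = $453.95892
City of Sagehill: $34,081 × 0.00487 = $165.97447
Hospital District: $34,081 × 0.0006 = $20.4486
Total = $1,403.79639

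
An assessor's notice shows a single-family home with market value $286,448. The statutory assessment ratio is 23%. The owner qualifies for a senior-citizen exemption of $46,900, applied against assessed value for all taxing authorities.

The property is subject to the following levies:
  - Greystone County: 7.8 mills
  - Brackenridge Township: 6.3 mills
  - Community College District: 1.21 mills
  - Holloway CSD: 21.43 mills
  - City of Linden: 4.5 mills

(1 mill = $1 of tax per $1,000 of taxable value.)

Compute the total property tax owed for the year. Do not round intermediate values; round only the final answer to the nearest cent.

$782.86

Assessed value = $286,448 × 0.23 = $65,883.04
Taxable value = $65,883.04 − $46,900 = $18,983.04
Greystone County: $18,983.04 × 0.0078 = $148.067712
Brackenridge Township: $18,983.04 × 0.0063 = $119.593152
Community College District: $18,983.04 × 0.00121 = $22.9694784
Holloway CSD: $18,983.04 × 0.02143 = $406.8065472
City of Linden: $18,983.04 × 0.0045 = $85.42368
Total = $148.067712 + $119.593152 + $22.9694784 + $406.8065472 + $85.42368 = $782.8605696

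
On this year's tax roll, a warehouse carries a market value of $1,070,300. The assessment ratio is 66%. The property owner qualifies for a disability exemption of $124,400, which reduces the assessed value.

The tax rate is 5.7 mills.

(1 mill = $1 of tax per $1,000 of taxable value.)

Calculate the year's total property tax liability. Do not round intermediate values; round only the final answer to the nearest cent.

$3,317.39

Assessed value = $1,070,300 × 0.66 = $706,398
Taxable value = $706,398 − $124,400 = $581,998
Tax = $581,998 × 0.0057 = $3,317.3886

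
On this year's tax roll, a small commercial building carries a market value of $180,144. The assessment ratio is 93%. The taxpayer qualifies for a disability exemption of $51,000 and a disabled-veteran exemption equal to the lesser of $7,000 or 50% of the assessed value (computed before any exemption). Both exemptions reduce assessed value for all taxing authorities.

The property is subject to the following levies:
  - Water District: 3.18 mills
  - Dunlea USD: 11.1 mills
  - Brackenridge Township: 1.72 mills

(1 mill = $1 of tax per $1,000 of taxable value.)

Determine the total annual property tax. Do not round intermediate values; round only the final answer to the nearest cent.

Assessed value = $180,144 × 0.93 = $167,533.92
Disabled-veteran exemption = min($7,000, 50% × $167,533.92) = min($7,000, $83,766.96) = $7,000 (dollar cap binds)
Taxable value = $167,533.92 − $51,000 − $7,000 = $109,533.92
Water District: $109,533.92 × 0.00318 = $348.3178656
Dunlea USD: $109,533.92 × 0.0111 = $1,215.826512
Brackenridge Township: $109,533.92 × 0.00172 = $188.3983424
Total = $1,752.54272

$1,752.54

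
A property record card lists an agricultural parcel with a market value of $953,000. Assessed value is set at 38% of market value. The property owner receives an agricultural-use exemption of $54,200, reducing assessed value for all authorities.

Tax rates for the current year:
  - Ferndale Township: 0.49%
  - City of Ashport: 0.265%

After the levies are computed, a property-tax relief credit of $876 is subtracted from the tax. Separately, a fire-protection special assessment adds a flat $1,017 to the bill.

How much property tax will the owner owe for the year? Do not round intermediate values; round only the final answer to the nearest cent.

$2,465.95

Assessed value = $953,000 × 0.38 = $362,140
Taxable value = $362,140 − $54,200 = $307,940
Ferndale Township: $307,940 × 0.0049 = $1,508.906
City of Ashport: $307,940 × 0.00265 = $816.041
Levies subtotal = $2,324.947
After credit = $2,324.947 − $876 = $1,448.947
Total = $1,448.947 + $1,017 = $2,465.947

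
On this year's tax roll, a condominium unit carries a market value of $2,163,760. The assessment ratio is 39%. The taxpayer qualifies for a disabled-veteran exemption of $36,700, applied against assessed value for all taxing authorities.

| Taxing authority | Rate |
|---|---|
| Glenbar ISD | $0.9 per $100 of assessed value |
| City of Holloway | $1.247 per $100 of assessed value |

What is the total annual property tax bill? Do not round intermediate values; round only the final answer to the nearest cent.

$17,329.86

Assessed value = $2,163,760 × 0.39 = $843,866.4
Taxable value = $843,866.4 − $36,700 = $807,166.4
Glenbar ISD: $807,166.4 × 0.009 = $7,264.4976
City of Holloway: $807,166.4 × 0.01247 = $10,065.365008
Total = $7,264.4976 + $10,065.365008 = $17,329.862608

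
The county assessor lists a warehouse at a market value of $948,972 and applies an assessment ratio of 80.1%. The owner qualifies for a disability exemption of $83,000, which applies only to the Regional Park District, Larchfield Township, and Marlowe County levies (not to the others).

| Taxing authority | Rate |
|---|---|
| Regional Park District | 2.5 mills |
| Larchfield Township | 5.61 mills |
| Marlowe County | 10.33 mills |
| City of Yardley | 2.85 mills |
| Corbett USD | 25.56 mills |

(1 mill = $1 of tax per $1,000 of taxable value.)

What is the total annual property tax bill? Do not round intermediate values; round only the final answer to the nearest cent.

$34,081.41

Assessed value = $948,972 × 0.801 = $760,126.572
Regional Park District: ($760,126.572 − $83,000) × 0.0025 = $677,126.572 × 0.0025 = $1,692.81643
Larchfield Township: ($760,126.572 − $83,000) × 0.00561 = $677,126.572 × 0.00561 = $3,798.68006892
Marlowe County: ($760,126.572 − $83,000) × 0.01033 = $677,126.572 × 0.01033 = $6,994.71748876
City of Yardley: $760,126.572 × 0.00285 = $2,166.3607302
Corbett USD: $760,126.572 × 0.02556 = $19,428.83518032
Total = $34,081.4098982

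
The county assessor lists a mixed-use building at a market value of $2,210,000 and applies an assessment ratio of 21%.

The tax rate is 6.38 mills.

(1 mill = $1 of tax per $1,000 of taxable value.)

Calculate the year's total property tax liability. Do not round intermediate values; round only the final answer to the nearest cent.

Assessed value = $2,210,000 × 0.21 = $464,100
Tax = $464,100 × 0.00638 = $2,960.958

$2,960.96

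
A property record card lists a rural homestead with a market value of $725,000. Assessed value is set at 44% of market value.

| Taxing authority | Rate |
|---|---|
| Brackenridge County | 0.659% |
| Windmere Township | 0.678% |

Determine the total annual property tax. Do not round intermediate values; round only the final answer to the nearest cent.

Assessed value = $725,000 × 0.44 = $319,000
Brackenridge County: $319,000 × 0.00659 = $2,102.21
Windmere Township: $319,000 × 0.00678 = $2,162.82
Total = $2,102.21 + $2,162.82 = $4,265.03

$4,265.03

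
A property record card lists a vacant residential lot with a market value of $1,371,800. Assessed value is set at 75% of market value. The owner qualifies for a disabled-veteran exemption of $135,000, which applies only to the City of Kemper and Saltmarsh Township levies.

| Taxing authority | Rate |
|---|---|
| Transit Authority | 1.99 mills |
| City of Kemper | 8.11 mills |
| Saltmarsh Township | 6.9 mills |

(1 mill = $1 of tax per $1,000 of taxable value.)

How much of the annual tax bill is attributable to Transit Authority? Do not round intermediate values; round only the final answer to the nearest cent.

$2,047.41

Assessed value = $1,371,800 × 0.75 = $1,028,850
Transit Authority taxable value = $1,028,850 (exemption does not apply)
Transit Authority levy = $1,028,850 × 0.00199 = $2,047.4115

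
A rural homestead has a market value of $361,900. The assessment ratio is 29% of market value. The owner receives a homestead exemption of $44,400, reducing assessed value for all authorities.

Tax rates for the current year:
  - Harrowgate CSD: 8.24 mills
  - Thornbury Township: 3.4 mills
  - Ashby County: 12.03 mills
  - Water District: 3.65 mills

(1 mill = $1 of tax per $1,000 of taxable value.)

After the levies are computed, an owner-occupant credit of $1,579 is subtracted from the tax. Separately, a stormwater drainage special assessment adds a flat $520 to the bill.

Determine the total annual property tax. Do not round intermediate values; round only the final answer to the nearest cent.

Assessed value = $361,900 × 0.29 = $104,951
Taxable value = $104,951 − $44,400 = $60,551
Harrowgate CSD: $60,551 × 0.00824 = $498.94024
Thornbury Township: $60,551 × 0.0034 = $205.8734
Ashby County: $60,551 × 0.01203 = $728.42853
Water District: $60,551 × 0.00365 = $221.01115
Levies subtotal = $1,654.25332
After credit = $1,654.25332 − $1,579 = $75.25332
Total = $75.25332 + $520 = $595.25332

$595.25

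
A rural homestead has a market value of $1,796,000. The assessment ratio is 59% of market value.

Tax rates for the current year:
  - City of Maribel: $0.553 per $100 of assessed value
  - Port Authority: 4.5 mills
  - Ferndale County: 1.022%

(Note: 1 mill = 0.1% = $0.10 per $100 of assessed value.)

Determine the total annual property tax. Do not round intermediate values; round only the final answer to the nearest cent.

Assessed value = $1,796,000 × 0.59 = $1,059,640
City of Maribel: $1,059,640 × 0.00553 = $5,859.8092
Port Authority: $1,059,640 × 0.0045 = $4,768.38
Ferndale County: $1,059,640 × 0.01022 = $10,829.5208
Total = $21,457.71

$21,457.71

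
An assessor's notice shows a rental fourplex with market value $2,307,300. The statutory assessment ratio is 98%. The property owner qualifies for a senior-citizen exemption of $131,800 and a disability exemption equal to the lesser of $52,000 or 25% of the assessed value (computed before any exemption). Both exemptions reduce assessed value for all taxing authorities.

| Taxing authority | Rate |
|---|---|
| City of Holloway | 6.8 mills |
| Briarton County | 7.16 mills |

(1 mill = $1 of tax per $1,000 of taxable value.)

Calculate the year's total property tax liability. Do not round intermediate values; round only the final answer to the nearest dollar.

Assessed value = $2,307,300 × 0.98 = $2,261,154
Disability exemption = min($52,000, 25% × $2,261,154) = min($52,000, $565,288.5) = $52,000 (dollar cap binds)
Taxable value = $2,261,154 − $131,800 − $52,000 = $2,077,354
City of Holloway: $2,077,354 × 0.0068 = $14,126.0072
Briarton County: $2,077,354 × 0.00716 = $14,873.85464
Total = $28,999.86184

$29,000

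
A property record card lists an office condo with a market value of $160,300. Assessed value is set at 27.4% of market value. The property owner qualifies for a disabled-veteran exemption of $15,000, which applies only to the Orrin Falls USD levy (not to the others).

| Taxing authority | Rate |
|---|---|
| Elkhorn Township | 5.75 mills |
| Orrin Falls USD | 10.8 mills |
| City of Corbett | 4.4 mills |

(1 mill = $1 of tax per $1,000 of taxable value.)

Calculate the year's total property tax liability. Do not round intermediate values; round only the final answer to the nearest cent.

$758.17

Assessed value = $160,300 × 0.274 = $43,922.2
Elkhorn Township: $43,922.2 × 0.00575 = $252.55265
Orrin Falls USD: ($43,922.2 − $15,000) × 0.0108 = $28,922.2 × 0.0108 = $312.35976
City of Corbett: $43,922.2 × 0.0044 = $193.25768
Total = $758.17009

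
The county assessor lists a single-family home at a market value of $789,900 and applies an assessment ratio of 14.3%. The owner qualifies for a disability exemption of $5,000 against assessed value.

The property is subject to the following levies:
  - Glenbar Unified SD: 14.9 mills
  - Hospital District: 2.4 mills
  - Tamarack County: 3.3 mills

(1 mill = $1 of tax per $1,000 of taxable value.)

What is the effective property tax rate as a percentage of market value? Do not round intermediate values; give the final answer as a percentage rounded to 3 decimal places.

Assessed value = $789,900 × 0.143 = $112,955.7
Taxable value = $112,955.7 − $5,000 = $107,955.7
Glenbar Unified SD: $107,955.7 × 0.0149 = $1,608.53993
Hospital District: $107,955.7 × 0.0024 = $259.09368
Tamarack County: $107,955.7 × 0.0033 = $356.25381
Total tax = $2,223.88742
Effective rate = $2,223.88742 ÷ $789,900 = 0.282% of market value

0.282%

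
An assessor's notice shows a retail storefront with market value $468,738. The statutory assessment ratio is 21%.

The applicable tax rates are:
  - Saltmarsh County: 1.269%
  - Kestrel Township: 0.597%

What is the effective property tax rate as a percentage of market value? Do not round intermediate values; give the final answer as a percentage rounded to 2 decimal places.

Assessed value = $468,738 × 0.21 = $98,434.98
Saltmarsh County: $98,434.98 × 0.01269 = $1,249.1398962
Kestrel Township: $98,434.98 × 0.00597 = $587.6568306
Total tax = $1,836.7967268
Effective rate = $1,836.7967268 ÷ $468,738 = 0.39% of market value

0.39%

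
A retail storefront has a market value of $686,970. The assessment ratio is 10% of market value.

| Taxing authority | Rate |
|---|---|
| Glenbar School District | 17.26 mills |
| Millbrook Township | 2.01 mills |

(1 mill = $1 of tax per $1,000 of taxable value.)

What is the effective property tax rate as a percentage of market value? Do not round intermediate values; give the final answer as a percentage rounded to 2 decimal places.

Assessed value = $686,970 × 0.1 = $68,697
Glenbar School District: $68,697 × 0.01726 = $1,185.71022
Millbrook Township: $68,697 × 0.00201 = $138.08097
Total tax = $1,323.79119
Effective rate = $1,323.79119 ÷ $686,970 = 0.19% of market value

0.19%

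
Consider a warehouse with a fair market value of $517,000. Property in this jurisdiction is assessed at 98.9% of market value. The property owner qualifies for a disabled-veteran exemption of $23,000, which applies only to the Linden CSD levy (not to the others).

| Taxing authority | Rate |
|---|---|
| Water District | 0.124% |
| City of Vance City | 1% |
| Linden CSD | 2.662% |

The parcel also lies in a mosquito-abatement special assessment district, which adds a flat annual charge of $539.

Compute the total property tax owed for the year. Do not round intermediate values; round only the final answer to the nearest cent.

$19,285.05

Assessed value = $517,000 × 0.989 = $511,313
Water District: $511,313 × 0.00124 = $634.02812
City of Vance City: $511,313 × 0.01 = $5,113.13
Linden CSD: ($511,313 − $23,000) × 0.02662 = $488,313 × 0.02662 = $12,998.89206
Levies subtotal = $18,746.05018
Total = $18,746.05018 + $539 = $19,285.05018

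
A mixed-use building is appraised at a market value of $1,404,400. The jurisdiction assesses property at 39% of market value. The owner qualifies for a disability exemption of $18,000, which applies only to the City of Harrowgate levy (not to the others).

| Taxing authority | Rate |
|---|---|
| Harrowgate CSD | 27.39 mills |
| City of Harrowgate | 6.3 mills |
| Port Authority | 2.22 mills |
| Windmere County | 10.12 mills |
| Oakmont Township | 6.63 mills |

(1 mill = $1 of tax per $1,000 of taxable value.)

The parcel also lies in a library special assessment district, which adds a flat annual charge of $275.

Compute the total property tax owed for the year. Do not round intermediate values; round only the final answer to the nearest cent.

Assessed value = $1,404,400 × 0.39 = $547,716
Harrowgate CSD: $547,716 × 0.02739 = $15,001.94124
City of Harrowgate: ($547,716 − $18,000) × 0.0063 = $529,716 × 0.0063 = $3,337.2108
Port Authority: $547,716 × 0.00222 = $1,215.92952
Windmere County: $547,716 × 0.01012 = $5,542.88592
Oakmont Township: $547,716 × 0.00663 = $3,631.35708
Levies subtotal = $28,729.32456
Total = $28,729.32456 + $275 = $29,004.32456

$29,004.32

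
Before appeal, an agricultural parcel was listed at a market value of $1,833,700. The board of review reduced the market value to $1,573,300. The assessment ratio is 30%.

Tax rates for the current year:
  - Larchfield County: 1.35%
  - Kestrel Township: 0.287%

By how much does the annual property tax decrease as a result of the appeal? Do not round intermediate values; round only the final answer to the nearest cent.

Old assessed value = $1,833,700 × 0.3 = $550,110
New assessed value = $1,573,300 × 0.3 = $471,990
Combined rate = 0.0135 + 0.00287 = 0.01637
Old tax = $550,110 × 0.01637 = $9,005.3007
New tax = $471,990 × 0.01637 = $7,726.4763
Reduction = $9,005.3007 − $7,726.4763 = $1,278.8244

$1,278.82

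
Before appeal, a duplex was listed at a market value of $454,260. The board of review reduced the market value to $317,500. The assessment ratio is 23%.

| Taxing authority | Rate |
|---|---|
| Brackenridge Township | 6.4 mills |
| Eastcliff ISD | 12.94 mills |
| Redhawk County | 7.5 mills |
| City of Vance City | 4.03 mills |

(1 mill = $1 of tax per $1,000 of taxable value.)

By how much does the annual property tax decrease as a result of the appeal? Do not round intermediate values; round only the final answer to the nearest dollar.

$971

Old assessed value = $454,260 × 0.23 = $104,479.8
New assessed value = $317,500 × 0.23 = $73,025
Combined rate = 0.0064 + 0.01294 + 0.0075 + 0.00403 = 0.03087
Old tax = $104,479.8 × 0.03087 = $3,225.291426
New tax = $73,025 × 0.03087 = $2,254.28175
Reduction = $3,225.291426 − $2,254.28175 = $971.009676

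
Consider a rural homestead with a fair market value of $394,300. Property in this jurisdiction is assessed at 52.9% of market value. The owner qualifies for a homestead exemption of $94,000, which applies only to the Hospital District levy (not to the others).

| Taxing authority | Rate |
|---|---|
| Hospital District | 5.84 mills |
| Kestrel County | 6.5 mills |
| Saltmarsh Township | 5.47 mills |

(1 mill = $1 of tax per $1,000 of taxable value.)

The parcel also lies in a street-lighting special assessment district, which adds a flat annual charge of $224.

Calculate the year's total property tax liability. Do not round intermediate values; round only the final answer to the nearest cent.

Assessed value = $394,300 × 0.529 = $208,584.7
Hospital District: ($208,584.7 − $94,000) × 0.00584 = $114,584.7 × 0.00584 = $669.174648
Kestrel County: $208,584.7 × 0.0065 = $1,355.80055
Saltmarsh Township: $208,584.7 × 0.00547 = $1,140.958309
Levies subtotal = $3,165.933507
Total = $3,165.933507 + $224 = $3,389.933507

$3,389.93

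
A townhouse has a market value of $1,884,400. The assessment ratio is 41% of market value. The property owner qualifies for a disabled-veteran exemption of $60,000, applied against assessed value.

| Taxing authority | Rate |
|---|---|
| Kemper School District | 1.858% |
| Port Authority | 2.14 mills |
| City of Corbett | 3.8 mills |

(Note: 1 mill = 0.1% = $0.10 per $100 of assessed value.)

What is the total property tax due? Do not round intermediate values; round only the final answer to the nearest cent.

Assessed value = $1,884,400 × 0.41 = $772,604
Taxable value = $772,604 − $60,000 = $712,604
Kemper School District: $712,604 × 0.01858 = $13,240.18232
Port Authority: $712,604 × 0.00214 = $1,524.97256
City of Corbett: $712,604 × 0.0038 = $2,707.8952
Total = $17,473.05008

$17,473.05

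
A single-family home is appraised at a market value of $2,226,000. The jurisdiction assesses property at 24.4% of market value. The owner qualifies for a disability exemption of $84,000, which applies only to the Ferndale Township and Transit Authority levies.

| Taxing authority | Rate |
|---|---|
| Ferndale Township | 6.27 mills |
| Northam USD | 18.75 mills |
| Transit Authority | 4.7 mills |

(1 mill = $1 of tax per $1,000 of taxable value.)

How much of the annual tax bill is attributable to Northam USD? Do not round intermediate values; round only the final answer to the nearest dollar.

Assessed value = $2,226,000 × 0.244 = $543,144
Northam USD taxable value = $543,144 (exemption does not apply)
Northam USD levy = $543,144 × 0.01875 = $10,183.95

$10,184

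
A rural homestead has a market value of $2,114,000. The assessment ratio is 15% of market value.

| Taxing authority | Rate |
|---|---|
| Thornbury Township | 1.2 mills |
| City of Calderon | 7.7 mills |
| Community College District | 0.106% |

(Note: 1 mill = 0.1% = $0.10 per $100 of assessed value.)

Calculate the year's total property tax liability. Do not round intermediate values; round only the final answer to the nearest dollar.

$3,158

Assessed value = $2,114,000 × 0.15 = $317,100
Thornbury Township: $317,100 × 0.0012 = $380.52
City of Calderon: $317,100 × 0.0077 = $2,441.67
Community College District: $317,100 × 0.00106 = $336.126
Total = $3,158.316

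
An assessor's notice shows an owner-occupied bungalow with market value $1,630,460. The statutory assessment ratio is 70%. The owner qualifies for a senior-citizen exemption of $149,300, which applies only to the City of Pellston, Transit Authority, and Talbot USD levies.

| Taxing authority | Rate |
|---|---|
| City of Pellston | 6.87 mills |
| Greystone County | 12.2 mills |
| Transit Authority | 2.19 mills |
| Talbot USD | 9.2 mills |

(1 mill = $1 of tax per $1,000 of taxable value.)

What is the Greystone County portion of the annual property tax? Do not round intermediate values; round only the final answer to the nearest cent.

Assessed value = $1,630,460 × 0.7 = $1,141,322
Greystone County taxable value = $1,141,322 (exemption does not apply)
Greystone County levy = $1,141,322 × 0.0122 = $13,924.1284

$13,924.13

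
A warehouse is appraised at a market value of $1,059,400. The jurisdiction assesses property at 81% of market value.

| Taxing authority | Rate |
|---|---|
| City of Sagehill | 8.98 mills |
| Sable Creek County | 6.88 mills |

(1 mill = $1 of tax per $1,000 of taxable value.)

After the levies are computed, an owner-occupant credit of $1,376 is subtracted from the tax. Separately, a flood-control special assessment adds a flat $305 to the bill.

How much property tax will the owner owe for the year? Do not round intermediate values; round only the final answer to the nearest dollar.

$12,539

Assessed value = $1,059,400 × 0.81 = $858,114
City of Sagehill: $858,114 × 0.00898 = $7,705.86372
Sable Creek County: $858,114 × 0.00688 = $5,903.82432
Levies subtotal = $13,609.68804
After credit = $13,609.68804 − $1,376 = $12,233.68804
Total = $12,233.68804 + $305 = $12,538.68804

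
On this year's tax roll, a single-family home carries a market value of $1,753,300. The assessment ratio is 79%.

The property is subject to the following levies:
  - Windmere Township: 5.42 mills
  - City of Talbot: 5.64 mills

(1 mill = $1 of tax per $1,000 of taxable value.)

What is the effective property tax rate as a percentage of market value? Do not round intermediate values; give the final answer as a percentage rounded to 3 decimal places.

Assessed value = $1,753,300 × 0.79 = $1,385,107
Windmere Township: $1,385,107 × 0.00542 = $7,507.27994
City of Talbot: $1,385,107 × 0.00564 = $7,812.00348
Total tax = $15,319.28342
Effective rate = $15,319.28342 ÷ $1,753,300 = 0.874% of market value

0.874%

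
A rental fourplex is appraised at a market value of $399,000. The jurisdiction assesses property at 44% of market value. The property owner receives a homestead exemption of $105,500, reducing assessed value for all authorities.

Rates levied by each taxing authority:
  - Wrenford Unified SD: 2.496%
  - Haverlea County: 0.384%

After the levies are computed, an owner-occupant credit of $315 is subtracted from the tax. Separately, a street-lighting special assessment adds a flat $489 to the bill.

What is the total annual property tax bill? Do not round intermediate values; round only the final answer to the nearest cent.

$2,191.73

Assessed value = $399,000 × 0.44 = $175,560
Taxable value = $175,560 − $105,500 = $70,060
Wrenford Unified SD: $70,060 × 0.02496 = $1,748.6976
Haverlea County: $70,060 × 0.00384 = $269.0304
Levies subtotal = $2,017.728
After credit = $2,017.728 − $315 = $1,702.728
Total = $1,702.728 + $489 = $2,191.728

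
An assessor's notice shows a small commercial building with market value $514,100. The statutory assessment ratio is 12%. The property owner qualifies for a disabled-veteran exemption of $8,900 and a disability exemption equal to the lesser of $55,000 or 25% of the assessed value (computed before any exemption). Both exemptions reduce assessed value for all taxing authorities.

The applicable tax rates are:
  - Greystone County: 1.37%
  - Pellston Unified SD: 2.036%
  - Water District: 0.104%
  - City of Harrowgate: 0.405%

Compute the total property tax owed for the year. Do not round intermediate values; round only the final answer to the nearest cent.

$1,463.00

Assessed value = $514,100 × 0.12 = $61,692
Disability exemption = min($55,000, 25% × $61,692) = min($55,000, $15,423) = $15,423 (percentage binds)
Taxable value = $61,692 − $8,900 − $15,423 = $37,369
Greystone County: $37,369 × 0.0137 = $511.9553
Pellston Unified SD: $37,369 × 0.02036 = $760.83284
Water District: $37,369 × 0.00104 = $38.86376
City of Harrowgate: $37,369 × 0.00405 = $151.34445
Total = $1,462.99635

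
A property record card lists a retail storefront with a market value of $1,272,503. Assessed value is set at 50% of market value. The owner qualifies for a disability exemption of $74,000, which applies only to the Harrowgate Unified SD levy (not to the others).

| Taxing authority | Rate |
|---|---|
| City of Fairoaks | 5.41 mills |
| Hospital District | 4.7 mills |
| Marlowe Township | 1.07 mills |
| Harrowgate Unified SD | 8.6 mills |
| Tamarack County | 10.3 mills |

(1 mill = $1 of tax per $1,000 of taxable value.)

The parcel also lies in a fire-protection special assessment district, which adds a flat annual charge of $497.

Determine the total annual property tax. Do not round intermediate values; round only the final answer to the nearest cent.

Assessed value = $1,272,503 × 0.5 = $636,251.5
City of Fairoaks: $636,251.5 × 0.00541 = $3,442.120615
Hospital District: $636,251.5 × 0.0047 = $2,990.38205
Marlowe Township: $636,251.5 × 0.00107 = $680.789105
Harrowgate Unified SD: ($636,251.5 − $74,000) × 0.0086 = $562,251.5 × 0.0086 = $4,835.3629
Tamarack County: $636,251.5 × 0.0103 = $6,553.39045
Levies subtotal = $18,502.04512
Total = $18,502.04512 + $497 = $18,999.04512

$18,999.05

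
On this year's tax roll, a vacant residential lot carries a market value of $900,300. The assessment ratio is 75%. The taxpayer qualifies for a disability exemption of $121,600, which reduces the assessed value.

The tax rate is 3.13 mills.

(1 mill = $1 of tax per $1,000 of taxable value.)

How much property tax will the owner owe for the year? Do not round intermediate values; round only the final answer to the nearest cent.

$1,732.85

Assessed value = $900,300 × 0.75 = $675,225
Taxable value = $675,225 − $121,600 = $553,625
Tax = $553,625 × 0.00313 = $1,732.84625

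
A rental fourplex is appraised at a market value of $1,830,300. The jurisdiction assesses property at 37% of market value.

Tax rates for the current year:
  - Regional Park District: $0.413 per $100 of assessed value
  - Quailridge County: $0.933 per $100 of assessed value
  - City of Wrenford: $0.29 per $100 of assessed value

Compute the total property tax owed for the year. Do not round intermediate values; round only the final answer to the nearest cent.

Assessed value = $1,830,300 × 0.37 = $677,211
Regional Park District: $677,211 × 0.00413 = $2,796.88143
Quailridge County: $677,211 × 0.00933 = $6,318.37863
City of Wrenford: $677,211 × 0.0029 = $1,963.9119
Total = $2,796.88143 + $6,318.37863 + $1,963.9119 = $11,079.17196

$11,079.17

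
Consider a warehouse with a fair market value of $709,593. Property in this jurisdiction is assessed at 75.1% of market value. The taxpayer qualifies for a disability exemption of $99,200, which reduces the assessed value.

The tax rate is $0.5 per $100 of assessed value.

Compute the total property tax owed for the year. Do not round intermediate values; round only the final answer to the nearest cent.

$2,168.52

Assessed value = $709,593 × 0.751 = $532,904.343
Taxable value = $532,904.343 − $99,200 = $433,704.343
Tax = $433,704.343 × 0.005 = $2,168.521715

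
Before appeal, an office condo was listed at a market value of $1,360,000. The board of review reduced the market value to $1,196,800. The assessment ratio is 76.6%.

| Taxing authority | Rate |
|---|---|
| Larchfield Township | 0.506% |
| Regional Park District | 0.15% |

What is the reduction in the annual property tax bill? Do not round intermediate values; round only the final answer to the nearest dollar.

$820

Old assessed value = $1,360,000 × 0.766 = $1,041,760
New assessed value = $1,196,800 × 0.766 = $916,748.8
Combined rate = 0.00506 + 0.0015 = 0.00656
Old tax = $1,041,760 × 0.00656 = $6,833.9456
New tax = $916,748.8 × 0.00656 = $6,013.872128
Reduction = $6,833.9456 − $6,013.872128 = $820.073472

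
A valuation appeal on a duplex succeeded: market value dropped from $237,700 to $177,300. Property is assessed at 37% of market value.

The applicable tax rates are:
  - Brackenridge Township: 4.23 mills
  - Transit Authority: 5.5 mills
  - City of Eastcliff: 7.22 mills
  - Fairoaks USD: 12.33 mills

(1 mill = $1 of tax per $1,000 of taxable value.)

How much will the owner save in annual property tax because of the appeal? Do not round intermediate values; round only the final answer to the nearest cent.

$654.35

Old assessed value = $237,700 × 0.37 = $87,949
New assessed value = $177,300 × 0.37 = $65,601
Combined rate = 0.00423 + 0.0055 + 0.00722 + 0.01233 = 0.02928
Old tax = $87,949 × 0.02928 = $2,575.14672
New tax = $65,601 × 0.02928 = $1,920.79728
Reduction = $2,575.14672 − $1,920.79728 = $654.34944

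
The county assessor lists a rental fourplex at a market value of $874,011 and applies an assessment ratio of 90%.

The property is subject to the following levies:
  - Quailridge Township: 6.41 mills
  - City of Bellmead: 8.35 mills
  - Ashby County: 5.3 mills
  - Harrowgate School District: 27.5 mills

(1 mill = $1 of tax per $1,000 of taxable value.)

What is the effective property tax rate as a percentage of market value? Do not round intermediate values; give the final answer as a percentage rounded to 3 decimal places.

4.280%

Assessed value = $874,011 × 0.9 = $786,609.9
Quailridge Township: $786,609.9 × 0.00641 = $5,042.169459
City of Bellmead: $786,609.9 × 0.00835 = $6,568.192665
Ashby County: $786,609.9 × 0.0053 = $4,169.03247
Harrowgate School District: $786,609.9 × 0.0275 = $21,631.77225
Total tax = $37,411.166844
Effective rate = $37,411.166844 ÷ $874,011 = 4.280% of market value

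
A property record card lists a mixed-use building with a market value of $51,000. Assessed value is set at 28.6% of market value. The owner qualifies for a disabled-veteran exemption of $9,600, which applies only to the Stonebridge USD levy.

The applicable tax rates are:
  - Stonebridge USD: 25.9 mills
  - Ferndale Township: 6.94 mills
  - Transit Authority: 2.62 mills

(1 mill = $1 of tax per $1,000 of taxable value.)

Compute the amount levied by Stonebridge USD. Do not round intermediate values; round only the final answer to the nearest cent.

$129.14

Assessed value = $51,000 × 0.286 = $14,586
Stonebridge USD taxable value = $14,586 − $9,600 = $4,986
Stonebridge USD levy = $4,986 × 0.0259 = $129.1374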